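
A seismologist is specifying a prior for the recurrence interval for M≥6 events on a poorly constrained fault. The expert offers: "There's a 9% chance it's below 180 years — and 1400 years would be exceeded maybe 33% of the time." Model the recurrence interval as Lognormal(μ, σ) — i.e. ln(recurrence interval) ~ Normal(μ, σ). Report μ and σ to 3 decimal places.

μ ≈ 6.737, σ ≈ 1.152

If T ~ Lognormal(μ,σ) then ln T ~ Normal(μ,σ), so the p-quantile of ln T is μ + z_p·σ.
ln(180) = 5.193 and ln(1400) = 7.244; z_{0.09} = -1.341, z_{0.67} = 0.4399.
σ = (7.244 − 5.193)/(0.4399 − (-1.341)) = 1.152.
μ = 5.193 − (-1.341)·1.152 = 6.737.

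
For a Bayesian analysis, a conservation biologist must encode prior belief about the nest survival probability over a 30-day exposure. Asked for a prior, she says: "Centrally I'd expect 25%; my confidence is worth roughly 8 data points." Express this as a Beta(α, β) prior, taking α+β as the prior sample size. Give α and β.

Under the effective-sample-size interpretation, Beta(α, β) has prior mean α/(α+β) and prior sample size α+β.
So α+β = 8 and α/(α+β) = 0.25, giving α = 0.25·8 = 2 and β = 8 − 2 = 6.

α = 2, β = 6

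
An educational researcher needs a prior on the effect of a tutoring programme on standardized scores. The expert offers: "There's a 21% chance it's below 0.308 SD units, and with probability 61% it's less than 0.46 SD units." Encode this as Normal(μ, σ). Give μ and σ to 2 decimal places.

For Normal(μ,σ), the p-quantile is μ + z_p·σ. Here z_{0.21} = -0.8064, z_{0.61} = 0.2793.
So 0.308 = μ − 0.8064σ and 0.46 = μ + 0.2793σ.
Subtracting: σ = (0.46 − 0.308)/(0.2793 − (-0.8064)) = 0.14.
Then μ = 0.308 − (-0.8064)·0.14 = 0.42.

μ = 0.42, σ = 0.14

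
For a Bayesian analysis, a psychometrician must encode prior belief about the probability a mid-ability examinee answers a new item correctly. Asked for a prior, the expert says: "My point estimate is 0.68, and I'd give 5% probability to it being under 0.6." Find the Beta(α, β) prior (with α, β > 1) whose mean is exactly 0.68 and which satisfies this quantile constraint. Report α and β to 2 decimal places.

With mean 0.68 fixed, write α = 0.68s, β = 0.32s where s = α+β.
Need P(θ < 0.6) = 0.05 under Beta(0.68s, 0.32s). Normal approximation: (q−m)/√(m(1−m)/s) ≈ z_{0.05} = -1.64, so s ≈ 0.68·0.32·(-1.64)²/(0.6−0.68)² = 92.0.
At s = 92.0: P(θ<0.6) ≈ 0.054. Adjusting to match 0.05 gives s ≈ 96.11.
So α = 0.68·96.11 ≈ 65.36, β = 0.32·96.11 ≈ 30.76.

α ≈ 65.36, β ≈ 30.76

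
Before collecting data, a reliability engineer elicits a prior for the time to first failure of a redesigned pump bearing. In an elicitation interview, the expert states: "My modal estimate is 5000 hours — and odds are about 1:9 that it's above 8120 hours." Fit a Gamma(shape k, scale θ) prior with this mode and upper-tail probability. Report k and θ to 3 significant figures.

k ≈ 9.01, θ ≈ 624

Gamma(k,θ) with k>1 has mode (k−1)θ, so θ = 5000/(k−1).
Need P(X < 8120) = 0.9 with θ tied to k this way. Start at k = 2, θ = 5000: P(X<8120) ≈ 0.483.
Too low — raise k to concentrate. Iterating converges to k ≈ 9.01.
Then θ = 5000/(9.01−1) ≈ 624.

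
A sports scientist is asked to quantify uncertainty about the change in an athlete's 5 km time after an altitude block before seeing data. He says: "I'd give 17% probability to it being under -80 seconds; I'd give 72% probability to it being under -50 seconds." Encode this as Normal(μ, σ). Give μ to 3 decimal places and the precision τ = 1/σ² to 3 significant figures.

For Normal(μ,σ), the p-quantile is μ + z_p·σ. Here z_{0.17} = -0.9542, z_{0.72} = 0.5828.
So -80 = μ − 0.9542σ and -50 = μ + 0.5828σ.
Subtracting: σ = (-50 − -80)/(0.5828 − (-0.9542)) = 19.518.
Then μ = -80 − (-0.9542)·19.518 = -61.376.
Precision τ = 1/σ² = 1/19.52² = 0.00262.

μ = -61.376, τ = 0.00262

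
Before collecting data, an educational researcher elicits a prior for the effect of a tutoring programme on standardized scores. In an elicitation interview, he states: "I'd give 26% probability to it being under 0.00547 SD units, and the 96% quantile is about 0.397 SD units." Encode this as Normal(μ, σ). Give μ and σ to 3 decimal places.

μ = 0.111, σ = 0.164

The p-quantile of Normal(μ,σ) is μ + z_p·σ, with z_{0.26} = -0.6433 and z_{0.96} = 1.751.
Eliminate σ: μ = (z₂·x₁ − z₁·x₂)/(z₂ − z₁) = (1.751·0.00547 − (-0.6433)·0.397)/2.394 = 0.111.
Then σ = (x₂ − x₁)/(z₂ − z₁) = (0.397 − 0.00547)/2.394 = 0.164.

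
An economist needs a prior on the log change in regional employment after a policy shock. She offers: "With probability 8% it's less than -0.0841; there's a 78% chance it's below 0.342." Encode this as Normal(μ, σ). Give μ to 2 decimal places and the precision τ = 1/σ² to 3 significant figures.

μ = 0.19, τ = 26.1

For Normal(μ,σ), the p-quantile is μ + z_p·σ. Here z_{0.08} = -1.405, z_{0.78} = 0.7722.
So -0.0841 = μ − 1.405σ and 0.342 = μ + 0.7722σ.
Subtracting: σ = (0.342 − -0.0841)/(0.7722 − (-1.405)) = 0.20.
Then μ = -0.0841 − (-1.405)·0.20 = 0.19.
Precision τ = 1/σ² = 1/0.1957² = 26.1.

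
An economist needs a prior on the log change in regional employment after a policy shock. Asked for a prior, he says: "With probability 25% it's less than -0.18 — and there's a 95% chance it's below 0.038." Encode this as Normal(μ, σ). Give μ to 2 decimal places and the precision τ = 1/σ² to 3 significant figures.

The p-quantile of Normal(μ,σ) is μ + z_p·σ, with z_{0.25} = -0.6745 and z_{0.95} = 1.645.
Eliminate σ: μ = (z₂·x₁ − z₁·x₂)/(z₂ − z₁) = (1.645·-0.18 − (-0.6745)·0.038)/2.319 = -0.12.
Then σ = (x₂ − x₁)/(z₂ − z₁) = (0.038 − -0.18)/2.319 = 0.09.
Precision τ = 1/σ² = 1/0.09399² = 113.

μ = -0.12, τ = 113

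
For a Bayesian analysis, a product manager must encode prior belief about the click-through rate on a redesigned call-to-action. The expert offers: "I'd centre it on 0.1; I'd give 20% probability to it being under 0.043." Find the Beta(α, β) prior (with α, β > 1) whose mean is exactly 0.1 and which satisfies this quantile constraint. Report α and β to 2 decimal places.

With mean 0.1 fixed, write α = 0.1s, β = 0.9s where s = α+β.
Need P(θ < 0.043) = 0.2 under Beta(0.1s, 0.9s). Normal approximation: (q−m)/√(m(1−m)/s) ≈ z_{0.2} = -0.842, so s ≈ 0.1·0.9·(-0.842)²/(0.043−0.1)² = 19.6.
At s = 19.6: P(θ<0.043) ≈ 0.199. Adjusting to match 0.2 gives s ≈ 19.54.
So α = 0.1·19.54 ≈ 1.95, β = 0.9·19.54 ≈ 17.59.

α ≈ 1.95, β ≈ 17.59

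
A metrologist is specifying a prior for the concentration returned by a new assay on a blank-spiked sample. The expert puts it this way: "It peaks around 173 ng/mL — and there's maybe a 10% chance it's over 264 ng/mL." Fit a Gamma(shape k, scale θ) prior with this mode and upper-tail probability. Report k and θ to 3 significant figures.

Gamma(k,θ) with k>1 has mode (k−1)θ, so θ = 173/(k−1).
Need P(X < 264) = 0.9 with θ tied to k this way. Start at k = 2, θ = 173: P(X<264) ≈ 0.451.
Too low — raise k to concentrate. Iterating converges to k ≈ 11.4.
Then θ = 173/(11.4−1) ≈ 16.6.

k ≈ 11.4, θ ≈ 16.6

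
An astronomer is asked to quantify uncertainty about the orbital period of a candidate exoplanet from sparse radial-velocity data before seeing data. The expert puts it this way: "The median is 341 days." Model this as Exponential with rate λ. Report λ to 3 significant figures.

Exponential median = ln 2 / λ, so λ = ln 2 / 341.0 = 0.00203.

λ ≈ 0.00203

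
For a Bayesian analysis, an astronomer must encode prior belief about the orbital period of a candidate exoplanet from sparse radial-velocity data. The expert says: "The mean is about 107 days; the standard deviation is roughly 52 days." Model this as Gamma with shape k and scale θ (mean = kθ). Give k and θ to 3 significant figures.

k ≈ 4.23, θ ≈ 25.3

For Gamma(k, scale θ): mean = kθ, variance = kθ², so CV = 1/√k.
CV = SD/mean = 52/107 = 0.486, hence k = 1/CV² = 4.23.
Then θ = mean/k = 107/4.23 = 25.3.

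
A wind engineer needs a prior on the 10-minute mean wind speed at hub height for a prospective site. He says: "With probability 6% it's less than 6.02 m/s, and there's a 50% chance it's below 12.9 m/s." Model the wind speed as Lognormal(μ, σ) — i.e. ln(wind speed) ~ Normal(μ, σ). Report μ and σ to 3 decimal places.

If T ~ Lognormal(μ,σ) then ln T ~ Normal(μ,σ), so the p-quantile of ln T is μ + z_p·σ.
ln(6.02) = 1.795 and ln(12.9) = 2.557; z_{0.06} = -1.555, z_{0.5} = 0.
σ = (2.557 − 1.795)/(0 − (-1.555)) = 0.490.
μ = 1.795 − (-1.555)·0.490 = 2.557.

μ ≈ 2.557, σ ≈ 0.490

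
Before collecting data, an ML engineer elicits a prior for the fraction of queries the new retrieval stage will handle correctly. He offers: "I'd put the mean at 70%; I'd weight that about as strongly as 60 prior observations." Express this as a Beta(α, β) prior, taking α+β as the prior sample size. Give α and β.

Under the effective-sample-size interpretation, Beta(α, β) has prior mean α/(α+β) and prior sample size α+β.
So α+β = 60 and α/(α+β) = 0.7, giving α = 0.7·60 = 42 and β = 60 − 42 = 18.

α = 42, β = 18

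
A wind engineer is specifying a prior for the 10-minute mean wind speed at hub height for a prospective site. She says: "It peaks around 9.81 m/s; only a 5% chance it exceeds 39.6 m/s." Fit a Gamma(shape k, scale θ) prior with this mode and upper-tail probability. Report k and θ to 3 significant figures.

Gamma(k,θ) with k>1 has mode (k−1)θ, so θ = 9.81/(k−1).
Need P(X < 39.6) = 0.95 with θ tied to k this way. Start at k = 2, θ = 9.81: P(X<39.6) ≈ 0.911.
Too low — raise k to concentrate. Iterating converges to k ≈ 2.29.
Then θ = 9.81/(2.29−1) ≈ 7.6.

k ≈ 2.29, θ ≈ 7.6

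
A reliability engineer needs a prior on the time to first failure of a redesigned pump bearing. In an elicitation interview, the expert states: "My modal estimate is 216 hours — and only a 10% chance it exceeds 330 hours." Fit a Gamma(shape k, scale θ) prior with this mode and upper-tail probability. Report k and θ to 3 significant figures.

k ≈ 11.4, θ ≈ 20.8

Gamma(k,θ) with k>1 has mode (k−1)θ, so θ = 216/(k−1).
Need P(X < 330) = 0.9 with θ tied to k this way. Start at k = 2, θ = 216: P(X<330) ≈ 0.451.
Too low — raise k to concentrate. Iterating converges to k ≈ 11.4.
Then θ = 216/(11.4−1) ≈ 20.8.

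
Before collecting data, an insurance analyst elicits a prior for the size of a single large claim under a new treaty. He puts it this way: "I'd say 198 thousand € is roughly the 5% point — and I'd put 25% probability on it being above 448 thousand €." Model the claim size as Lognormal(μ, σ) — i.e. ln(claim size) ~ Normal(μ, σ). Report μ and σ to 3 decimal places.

μ ≈ 5.867, σ ≈ 0.352

If T ~ Lognormal(μ,σ) then ln T ~ Normal(μ,σ), so the p-quantile of ln T is μ + z_p·σ.
ln(198) = 5.288 and ln(448) = 6.105; z_{0.05} = -1.645, z_{0.75} = 0.6745.
σ = (6.105 − 5.288)/(0.6745 − (-1.645)) = 0.352.
μ = 5.288 − (-1.645)·0.352 = 5.867.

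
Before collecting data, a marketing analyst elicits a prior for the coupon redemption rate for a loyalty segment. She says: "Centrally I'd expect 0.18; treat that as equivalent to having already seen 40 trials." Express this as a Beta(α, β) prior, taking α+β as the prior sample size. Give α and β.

Under the effective-sample-size interpretation, Beta(α, β) has prior mean α/(α+β) and prior sample size α+β.
So α+β = 40 and α/(α+β) = 0.18, giving α = 0.18·40 = 7.2 and β = 40 − 7.2 = 32.8.

α = 7.2, β = 32.8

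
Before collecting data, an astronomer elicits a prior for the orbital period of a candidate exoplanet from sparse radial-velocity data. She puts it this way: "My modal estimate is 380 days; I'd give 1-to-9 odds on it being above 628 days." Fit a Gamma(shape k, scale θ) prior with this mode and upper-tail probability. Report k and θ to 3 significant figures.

k ≈ 8.48, θ ≈ 50.8

Gamma(k,θ) with k>1 has mode (k−1)θ, so θ = 380/(k−1).
Need P(X < 628) = 0.9 with θ tied to k this way. Start at k = 2, θ = 380: P(X<628) ≈ 0.492.
Too low — raise k to concentrate. Iterating converges to k ≈ 8.48.
Then θ = 380/(8.48−1) ≈ 50.8.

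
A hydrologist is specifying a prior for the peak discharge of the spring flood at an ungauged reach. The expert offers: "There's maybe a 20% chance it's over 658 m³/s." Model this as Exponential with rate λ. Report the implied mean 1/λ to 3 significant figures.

P(T > 658.0) = e^(−λ·658.0) = 0.2, so λ = −ln(0.2)/658.0 = 0.00245.
Mean = 1/λ = 409 m³/s.

mean ≈ 409 m³/s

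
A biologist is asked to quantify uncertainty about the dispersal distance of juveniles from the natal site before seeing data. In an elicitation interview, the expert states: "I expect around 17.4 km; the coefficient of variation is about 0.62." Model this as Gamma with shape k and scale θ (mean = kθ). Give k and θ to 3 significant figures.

For Gamma(k, scale θ): mean = kθ, variance = kθ², so CV = 1/√k.
CV = 0.62, hence k = 1/CV² = 2.6.
Then θ = mean/k = 17.4/2.6 = 6.69.

k ≈ 2.6, θ ≈ 6.69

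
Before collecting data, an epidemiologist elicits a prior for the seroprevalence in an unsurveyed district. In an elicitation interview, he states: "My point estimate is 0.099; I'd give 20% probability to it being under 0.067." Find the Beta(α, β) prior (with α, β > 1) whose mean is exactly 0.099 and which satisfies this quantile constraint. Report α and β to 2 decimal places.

α ≈ 6.34, β ≈ 57.67

With mean 0.099 fixed, write α = 0.099s, β = 0.901s where s = α+β.
Need P(θ < 0.067) = 0.2 under Beta(0.099s, 0.901s). Normal approximation: (q−m)/√(m(1−m)/s) ≈ z_{0.2} = -0.842, so s ≈ 0.099·0.901·(-0.842)²/(0.067−0.099)² = 61.7.
At s = 61.7: P(θ<0.067) ≈ 0.206. Adjusting to match 0.2 gives s ≈ 64.01.
So α = 0.099·64.01 ≈ 6.34, β = 0.901·64.01 ≈ 57.67.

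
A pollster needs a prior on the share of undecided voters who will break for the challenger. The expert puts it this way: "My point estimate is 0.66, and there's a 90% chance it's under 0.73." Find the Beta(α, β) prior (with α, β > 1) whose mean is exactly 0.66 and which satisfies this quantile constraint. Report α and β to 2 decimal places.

α ≈ 48.00, β ≈ 24.73

With mean 0.66 fixed, write α = 0.66s, β = 0.34s where s = α+β.
Need P(θ < 0.73) = 0.9 under Beta(0.66s, 0.34s). Normal approximation: (q−m)/√(m(1−m)/s) ≈ z_{0.9} = 1.28, so s ≈ 0.66·0.34·(1.28)²/(0.73−0.66)² = 75.2.
At s = 75.2: P(θ<0.73) ≈ 0.904. Adjusting to match 0.9 gives s ≈ 72.73.
So α = 0.66·72.73 ≈ 48.00, β = 0.34·72.73 ≈ 24.73.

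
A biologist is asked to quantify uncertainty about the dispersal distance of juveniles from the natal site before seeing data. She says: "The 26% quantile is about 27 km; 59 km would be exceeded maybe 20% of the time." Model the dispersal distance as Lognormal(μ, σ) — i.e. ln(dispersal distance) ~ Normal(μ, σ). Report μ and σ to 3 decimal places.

μ ≈ 3.635, σ ≈ 0.526

If T ~ Lognormal(μ,σ) then ln T ~ Normal(μ,σ), so the p-quantile of ln T is μ + z_p·σ.
ln(27) = 3.296 and ln(59) = 4.078; z_{0.26} = -0.6433, z_{0.8} = 0.8416.
σ = (4.078 − 3.296)/(0.8416 − (-0.6433)) = 0.526.
μ = 3.296 − (-0.6433)·0.526 = 3.635.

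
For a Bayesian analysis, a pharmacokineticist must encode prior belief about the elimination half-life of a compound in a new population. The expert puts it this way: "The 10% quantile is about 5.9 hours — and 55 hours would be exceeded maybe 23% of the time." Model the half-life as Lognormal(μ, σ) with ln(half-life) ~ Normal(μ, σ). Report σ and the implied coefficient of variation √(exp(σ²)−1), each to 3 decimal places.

σ ≈ 1.105, CV ≈ 1.546

If T ~ Lognormal(μ,σ) then ln T ~ Normal(μ,σ), so the p-quantile of ln T is μ + z_p·σ.
ln(5.9) = 1.775 and ln(55) = 4.007; z_{0.1} = -1.282, z_{0.77} = 0.7388.
σ = (4.007 − 1.775)/(0.7388 − (-1.282)) = 1.105.
μ = 1.775 − (-1.282)·1.105 = 3.191.
CV = √(exp(σ²)−1) = √(exp(1.2209)−1) = 1.546.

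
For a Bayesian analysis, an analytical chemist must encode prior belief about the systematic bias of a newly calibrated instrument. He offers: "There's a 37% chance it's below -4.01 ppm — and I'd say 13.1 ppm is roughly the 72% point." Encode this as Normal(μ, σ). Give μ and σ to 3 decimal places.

For Normal(μ,σ), the p-quantile is μ + z_p·σ. Here z_{0.37} = -0.3319, z_{0.72} = 0.5828.
So -4.01 = μ − 0.3319σ and 13.1 = μ + 0.5828σ.
Subtracting: σ = (13.1 − -4.01)/(0.5828 − (-0.3319)) = 18.706.
Then μ = -4.01 − (-0.3319)·18.706 = 2.198.

μ = 2.198, σ = 18.706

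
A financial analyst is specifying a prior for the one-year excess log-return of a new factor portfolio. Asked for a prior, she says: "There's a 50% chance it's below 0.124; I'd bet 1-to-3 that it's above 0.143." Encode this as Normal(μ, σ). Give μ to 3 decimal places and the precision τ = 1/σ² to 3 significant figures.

μ = 0.124, τ = 1260

The p-quantile of Normal(μ,σ) is μ + z_p·σ, with z_{0.5} = 0 and z_{0.75} = 0.6745.
Eliminate σ: μ = (z₂·x₁ − z₁·x₂)/(z₂ − z₁) = (0.6745·0.124 − (0)·0.143)/0.6745 = 0.124.
Then σ = (x₂ − x₁)/(z₂ − z₁) = (0.143 − 0.124)/0.6745 = 0.028.
Precision τ = 1/σ² = 1/0.02817² = 1260.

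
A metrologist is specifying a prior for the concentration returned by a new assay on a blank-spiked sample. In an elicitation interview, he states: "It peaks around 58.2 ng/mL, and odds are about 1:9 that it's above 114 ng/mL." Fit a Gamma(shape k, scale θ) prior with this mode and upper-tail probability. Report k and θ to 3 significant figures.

Gamma(k,θ) with k>1 has mode (k−1)θ, so θ = 58.2/(k−1).
Need P(X < 114) = 0.9 with θ tied to k this way. Start at k = 2, θ = 58.2: P(X<114) ≈ 0.583.
Too low — raise k to concentrate. Iterating converges to k ≈ 5.24.
Then θ = 58.2/(5.24−1) ≈ 13.7.

k ≈ 5.24, θ ≈ 13.7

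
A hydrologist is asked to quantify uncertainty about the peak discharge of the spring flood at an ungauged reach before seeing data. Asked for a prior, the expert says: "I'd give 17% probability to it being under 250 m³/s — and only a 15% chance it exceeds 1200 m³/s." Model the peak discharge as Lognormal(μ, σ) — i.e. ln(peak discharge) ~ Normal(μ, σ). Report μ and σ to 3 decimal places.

μ ≈ 6.273, σ ≈ 0.788

If T ~ Lognormal(μ,σ) then ln T ~ Normal(μ,σ), so the p-quantile of ln T is μ + z_p·σ.
ln(250) = 5.521 and ln(1200) = 7.09; z_{0.17} = -0.9542, z_{0.85} = 1.036.
σ = (7.09 − 5.521)/(1.036 − (-0.9542)) = 0.788.
μ = 5.521 − (-0.9542)·0.788 = 6.273.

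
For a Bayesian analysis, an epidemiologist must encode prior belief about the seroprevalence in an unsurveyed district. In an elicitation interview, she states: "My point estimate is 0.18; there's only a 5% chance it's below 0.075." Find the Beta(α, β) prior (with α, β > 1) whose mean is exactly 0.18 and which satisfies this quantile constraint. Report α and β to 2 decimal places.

α ≈ 4.81, β ≈ 21.93

With mean 0.18 fixed, write α = 0.18s, β = 0.82s where s = α+β.
Need P(θ < 0.075) = 0.05 under Beta(0.18s, 0.82s). Normal approximation: (q−m)/√(m(1−m)/s) ≈ z_{0.05} = -1.64, so s ≈ 0.18·0.82·(-1.64)²/(0.075−0.18)² = 36.2.
At s = 36.2: P(θ<0.075) ≈ 0.025. Adjusting to match 0.05 gives s ≈ 26.74.
So α = 0.18·26.74 ≈ 4.81, β = 0.82·26.74 ≈ 21.93.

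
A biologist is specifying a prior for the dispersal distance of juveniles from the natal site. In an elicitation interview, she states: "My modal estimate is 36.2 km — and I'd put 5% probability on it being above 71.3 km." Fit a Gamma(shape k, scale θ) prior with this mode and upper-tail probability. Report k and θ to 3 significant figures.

Gamma(k,θ) with k>1 has mode (k−1)θ, so θ = 36.2/(k−1).
Need P(X < 71.3) = 0.95 with θ tied to k this way. Start at k = 2, θ = 36.2: P(X<71.3) ≈ 0.586.
Too low — raise k to concentrate. Iterating converges to k ≈ 7.04.
Then θ = 36.2/(7.04−1) ≈ 6.

k ≈ 7.04, θ ≈ 6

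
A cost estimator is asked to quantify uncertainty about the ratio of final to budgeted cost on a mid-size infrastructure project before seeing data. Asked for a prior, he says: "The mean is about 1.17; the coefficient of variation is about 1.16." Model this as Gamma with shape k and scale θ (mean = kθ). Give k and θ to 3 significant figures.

k ≈ 0.743, θ ≈ 1.57

For Gamma(k, scale θ): mean = kθ, variance = kθ², so CV = 1/√k.
CV = 1.16, hence k = 1/CV² = 0.743.
Then θ = mean/k = 1.17/0.743 = 1.57.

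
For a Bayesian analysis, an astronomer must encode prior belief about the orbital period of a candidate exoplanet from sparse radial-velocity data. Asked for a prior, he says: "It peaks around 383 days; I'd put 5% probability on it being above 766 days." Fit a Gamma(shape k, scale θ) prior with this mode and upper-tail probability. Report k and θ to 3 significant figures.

Gamma(k,θ) with k>1 has mode (k−1)θ, so θ = 383/(k−1).
Need P(X < 766) = 0.95 with θ tied to k this way. Start at k = 2, θ = 383: P(X<766) ≈ 0.594.
Too low — raise k to concentrate. Iterating converges to k ≈ 6.77.
Then θ = 383/(6.77−1) ≈ 66.4.

k ≈ 6.77, θ ≈ 66.4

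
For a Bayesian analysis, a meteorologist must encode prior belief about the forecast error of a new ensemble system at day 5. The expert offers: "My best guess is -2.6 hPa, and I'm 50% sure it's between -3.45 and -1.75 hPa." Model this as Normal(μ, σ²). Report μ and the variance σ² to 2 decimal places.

A symmetric 50% interval runs μ ± z·σ with z = 0.6745.
Half-width = 0.85, so σ = 0.85/0.6745 = 1.260 and σ² = 1.59.
μ is the stated best guess, -2.60.

μ = -2.60, σ² = 1.59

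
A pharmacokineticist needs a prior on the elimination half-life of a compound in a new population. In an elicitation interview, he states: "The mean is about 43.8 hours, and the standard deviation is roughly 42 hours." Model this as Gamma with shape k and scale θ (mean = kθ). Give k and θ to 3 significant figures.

k ≈ 1.09, θ ≈ 40.3

For Gamma(k, scale θ): mean = kθ, variance = kθ², so CV = 1/√k.
CV = SD/mean = 42/43.8 = 0.9589, hence k = 1/CV² = 1.09.
Then θ = mean/k = 43.8/1.09 = 40.3.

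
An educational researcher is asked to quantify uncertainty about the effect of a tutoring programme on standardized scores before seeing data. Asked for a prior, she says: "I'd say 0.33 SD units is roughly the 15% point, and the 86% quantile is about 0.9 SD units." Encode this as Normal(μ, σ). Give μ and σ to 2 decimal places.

For Normal(μ,σ), the p-quantile is μ + z_p·σ. Here z_{0.15} = -1.036, z_{0.86} = 1.08.
So 0.33 = μ − 1.036σ and 0.9 = μ + 1.08σ.
Subtracting: σ = (0.9 − 0.33)/(1.08 − (-1.036)) = 0.27.
Then μ = 0.33 − (-1.036)·0.27 = 0.61.

μ = 0.61, σ = 0.27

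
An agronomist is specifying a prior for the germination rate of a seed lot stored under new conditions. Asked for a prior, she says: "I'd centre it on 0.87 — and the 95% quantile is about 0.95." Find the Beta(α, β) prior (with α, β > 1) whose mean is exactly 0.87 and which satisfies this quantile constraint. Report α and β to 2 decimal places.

α ≈ 29.26, β ≈ 4.37

With mean 0.87 fixed, write α = 0.87s, β = 0.13s where s = α+β.
Need P(θ < 0.95) = 0.95 under Beta(0.87s, 0.13s). Normal approximation: (q−m)/√(m(1−m)/s) ≈ z_{0.95} = 1.64, so s ≈ 0.87·0.13·(1.64)²/(0.95−0.87)² = 47.8.
At s = 47.8: P(θ<0.95) ≈ 0.978. Adjusting to match 0.95 gives s ≈ 33.63.
So α = 0.87·33.63 ≈ 29.26, β = 0.13·33.63 ≈ 4.37.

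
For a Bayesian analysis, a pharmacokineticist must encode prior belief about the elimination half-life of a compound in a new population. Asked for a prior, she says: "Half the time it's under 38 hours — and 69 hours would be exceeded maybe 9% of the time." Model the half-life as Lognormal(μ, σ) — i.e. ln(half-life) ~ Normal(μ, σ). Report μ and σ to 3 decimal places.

If T ~ Lognormal(μ,σ) then ln T ~ Normal(μ,σ), so the p-quantile of ln T is μ + z_p·σ.
ln(38) = 3.638 and ln(69) = 4.234; z_{0.5} = 0, z_{0.91} = 1.341.
σ = (4.234 − 3.638)/(1.341 − (0)) = 0.445.
μ = 3.638 − (0)·0.445 = 3.638.

μ ≈ 3.638, σ ≈ 0.445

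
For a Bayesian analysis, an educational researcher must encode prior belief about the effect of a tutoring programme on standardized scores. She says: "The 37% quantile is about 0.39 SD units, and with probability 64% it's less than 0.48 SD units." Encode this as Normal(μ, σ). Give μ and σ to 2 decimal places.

μ = 0.43, σ = 0.13

The p-quantile of Normal(μ,σ) is μ + z_p·σ, with z_{0.37} = -0.3319 and z_{0.64} = 0.3585.
Eliminate σ: μ = (z₂·x₁ − z₁·x₂)/(z₂ − z₁) = (0.3585·0.39 − (-0.3319)·0.48)/0.6903 = 0.43.
Then σ = (x₂ − x₁)/(z₂ − z₁) = (0.48 − 0.39)/0.6903 = 0.13.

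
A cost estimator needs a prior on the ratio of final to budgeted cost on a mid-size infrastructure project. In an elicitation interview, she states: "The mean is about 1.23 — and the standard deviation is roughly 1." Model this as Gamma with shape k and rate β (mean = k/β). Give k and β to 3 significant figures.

For Gamma(k, rate β): mean = k/β, variance = k/β², so CV = 1/√k.
CV = SD/mean = 1/1.23 = 0.813, hence k = 1/CV² = 1.51.
Then β = k/mean = 1.51/1.23 = 1.23.

k ≈ 1.51, β ≈ 1.23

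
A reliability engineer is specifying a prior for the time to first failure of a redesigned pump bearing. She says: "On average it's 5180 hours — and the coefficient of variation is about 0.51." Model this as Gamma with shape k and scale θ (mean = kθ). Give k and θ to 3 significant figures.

k ≈ 3.84, θ ≈ 1350

For Gamma(k, scale θ): mean = kθ, variance = kθ², so CV = 1/√k.
CV = 0.51, hence k = 1/CV² = 3.84.
Then θ = mean/k = 5180/3.84 = 1350.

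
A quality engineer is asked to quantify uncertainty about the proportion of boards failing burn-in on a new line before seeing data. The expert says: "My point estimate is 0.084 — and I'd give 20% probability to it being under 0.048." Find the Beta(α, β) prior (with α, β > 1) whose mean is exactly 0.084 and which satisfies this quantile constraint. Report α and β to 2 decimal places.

α ≈ 3.63, β ≈ 39.60

With mean 0.084 fixed, write α = 0.084s, β = 0.916s where s = α+β.
Need P(θ < 0.048) = 0.2 under Beta(0.084s, 0.916s). Normal approximation: (q−m)/√(m(1−m)/s) ≈ z_{0.2} = -0.842, so s ≈ 0.084·0.916·(-0.842)²/(0.048−0.084)² = 42.1.
At s = 42.1: P(θ<0.048) ≈ 0.205. Adjusting to match 0.2 gives s ≈ 43.24.
So α = 0.084·43.24 ≈ 3.63, β = 0.916·43.24 ≈ 39.60.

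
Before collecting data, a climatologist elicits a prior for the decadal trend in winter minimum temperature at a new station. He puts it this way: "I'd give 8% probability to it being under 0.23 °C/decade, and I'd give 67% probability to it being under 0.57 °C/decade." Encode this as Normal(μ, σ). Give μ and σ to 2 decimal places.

For Normal(μ,σ), the p-quantile is μ + z_p·σ. Here z_{0.08} = -1.405, z_{0.67} = 0.4399.
So 0.23 = μ − 1.405σ and 0.57 = μ + 0.4399σ.
Subtracting: σ = (0.57 − 0.23)/(0.4399 − (-1.405)) = 0.18.
Then μ = 0.23 − (-1.405)·0.18 = 0.49.

μ = 0.49, σ = 0.18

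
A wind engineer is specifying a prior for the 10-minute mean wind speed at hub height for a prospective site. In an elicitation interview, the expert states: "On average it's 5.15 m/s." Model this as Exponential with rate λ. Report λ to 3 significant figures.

Exponential mean = 1/λ, so λ = 1/5.15 = 0.194.

λ ≈ 0.194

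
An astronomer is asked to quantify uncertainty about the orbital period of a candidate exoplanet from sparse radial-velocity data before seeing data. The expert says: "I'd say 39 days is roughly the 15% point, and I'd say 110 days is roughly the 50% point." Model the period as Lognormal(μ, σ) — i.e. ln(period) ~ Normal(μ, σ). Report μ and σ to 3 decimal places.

If T ~ Lognormal(μ,σ) then ln T ~ Normal(μ,σ), so the p-quantile of ln T is μ + z_p·σ.
ln(39) = 3.664 and ln(110) = 4.7; z_{0.15} = -1.036, z_{0.5} = 0.
σ = (4.7 − 3.664)/(0 − (-1.036)) = 1.000.
μ = 3.664 − (-1.036)·1.000 = 4.700.

μ ≈ 4.700, σ ≈ 1.000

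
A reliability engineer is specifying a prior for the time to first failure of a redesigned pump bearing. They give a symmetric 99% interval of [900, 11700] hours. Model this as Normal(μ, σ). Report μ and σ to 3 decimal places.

μ = 6300.000, σ = 2096.412

A symmetric 99% interval runs μ ± z·σ with z = 2.576.
Half-width = 5400, so σ = 5400/2.576 = 2096.412.
μ is the interval midpoint, 6300.000.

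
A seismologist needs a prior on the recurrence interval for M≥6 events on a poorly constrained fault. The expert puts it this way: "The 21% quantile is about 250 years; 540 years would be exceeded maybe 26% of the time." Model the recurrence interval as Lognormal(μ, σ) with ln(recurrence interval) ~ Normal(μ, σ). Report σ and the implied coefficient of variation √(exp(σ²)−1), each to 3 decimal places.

σ ≈ 0.531, CV ≈ 0.571

If T ~ Lognormal(μ,σ) then ln T ~ Normal(μ,σ), so the p-quantile of ln T is μ + z_p·σ.
ln(250) = 5.521 and ln(540) = 6.292; z_{0.21} = -0.8064, z_{0.74} = 0.6433.
σ = (6.292 − 5.521)/(0.6433 − (-0.8064)) = 0.531.
μ = 5.521 − (-0.8064)·0.531 = 5.950.
CV = √(exp(σ²)−1) = √(exp(0.2822)−1) = 0.571.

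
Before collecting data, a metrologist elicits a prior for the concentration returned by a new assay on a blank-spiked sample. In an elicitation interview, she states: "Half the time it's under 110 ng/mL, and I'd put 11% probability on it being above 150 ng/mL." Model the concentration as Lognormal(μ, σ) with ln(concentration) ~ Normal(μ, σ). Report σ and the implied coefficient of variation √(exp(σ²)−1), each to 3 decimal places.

If T ~ Lognormal(μ,σ) then ln T ~ Normal(μ,σ), so the p-quantile of ln T is μ + z_p·σ.
ln(110) = 4.7 and ln(150) = 5.011; z_{0.5} = 0, z_{0.89} = 1.227.
σ = (5.011 − 4.7)/(1.227 − (0)) = 0.253.
μ = 4.7 − (0)·0.253 = 4.700.
CV = √(exp(σ²)−1) = √(exp(0.0639)−1) = 0.257.

σ ≈ 0.253, CV ≈ 0.257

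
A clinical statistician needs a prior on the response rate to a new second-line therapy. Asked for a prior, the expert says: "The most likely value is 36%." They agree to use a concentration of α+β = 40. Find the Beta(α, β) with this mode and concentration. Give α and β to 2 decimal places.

α = 14.68, β = 25.32

For α,β > 1 the Beta mode is (α−1)/(α+β−2). With α+β = 40, the mode is (α−1)/38.
Set (α−1)/38 = 0.36 → α = 1 + 0.36·38 = 14.68.
β = 40 − α = 25.32.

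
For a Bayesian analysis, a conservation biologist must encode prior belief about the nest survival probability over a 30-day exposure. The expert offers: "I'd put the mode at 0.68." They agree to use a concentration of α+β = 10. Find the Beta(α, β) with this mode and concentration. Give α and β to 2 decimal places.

α = 6.44, β = 3.56

For α,β > 1 the Beta mode is (α−1)/(α+β−2). With α+β = 10, the mode is (α−1)/8.
Set (α−1)/8 = 0.68 → α = 1 + 0.68·8 = 6.44.
β = 10 − α = 3.56.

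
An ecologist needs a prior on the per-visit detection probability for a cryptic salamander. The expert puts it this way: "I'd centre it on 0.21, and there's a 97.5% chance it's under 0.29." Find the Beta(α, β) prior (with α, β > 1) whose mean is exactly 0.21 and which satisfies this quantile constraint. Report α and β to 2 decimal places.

With mean 0.21 fixed, write α = 0.21s, β = 0.79s where s = α+β.
Need P(θ < 0.29) = 0.975 under Beta(0.21s, 0.79s). Normal approximation: (q−m)/√(m(1−m)/s) ≈ z_{0.975} = 1.96, so s ≈ 0.21·0.79·(1.96)²/(0.29−0.21)² = 99.6.
At s = 99.6: P(θ<0.29) ≈ 0.968. Adjusting to match 0.975 gives s ≈ 111.30.
So α = 0.21·111.30 ≈ 23.37, β = 0.79·111.30 ≈ 87.93.

α ≈ 23.37, β ≈ 87.93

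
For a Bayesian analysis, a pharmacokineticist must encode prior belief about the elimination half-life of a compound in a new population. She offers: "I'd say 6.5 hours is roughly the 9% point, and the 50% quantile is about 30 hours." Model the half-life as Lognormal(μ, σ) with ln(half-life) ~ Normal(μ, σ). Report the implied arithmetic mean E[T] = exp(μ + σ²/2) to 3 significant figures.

If T ~ Lognormal(μ,σ) then ln T ~ Normal(μ,σ), so the p-quantile of ln T is μ + z_p·σ.
ln(6.5) = 1.872 and ln(30) = 3.401; z_{0.09} = -1.341, z_{0.5} = 0.
σ = (3.401 − 1.872)/(0 − (-1.341)) = 1.141.
μ = 1.872 − (-1.341)·1.141 = 3.401.
E[T] = exp(μ + σ²/2) = exp(3.401 + 0.6506) = 57.5 hours.

E[T] ≈ 57.5 hours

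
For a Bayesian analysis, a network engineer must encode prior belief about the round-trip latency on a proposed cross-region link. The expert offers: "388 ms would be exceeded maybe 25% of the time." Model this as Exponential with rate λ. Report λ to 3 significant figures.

λ ≈ 0.00357

P(T > 388.0) = e^(−λ·388.0) = 0.25, so λ = −ln(0.25)/388.0 = 0.00357.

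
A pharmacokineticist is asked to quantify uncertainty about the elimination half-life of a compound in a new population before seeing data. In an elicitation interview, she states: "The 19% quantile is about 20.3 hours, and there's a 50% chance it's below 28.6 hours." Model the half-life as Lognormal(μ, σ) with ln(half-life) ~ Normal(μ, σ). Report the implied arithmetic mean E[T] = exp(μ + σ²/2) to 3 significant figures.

E[T] ≈ 30.9 hours

If T ~ Lognormal(μ,σ) then ln T ~ Normal(μ,σ), so the p-quantile of ln T is μ + z_p·σ.
ln(20.3) = 3.011 and ln(28.6) = 3.353; z_{0.19} = -0.8779, z_{0.5} = 0.
σ = (3.353 − 3.011)/(0 − (-0.8779)) = 0.390.
μ = 3.011 − (-0.8779)·0.390 = 3.353.
E[T] = exp(μ + σ²/2) = exp(3.353 + 0.0762) = 30.9 hours.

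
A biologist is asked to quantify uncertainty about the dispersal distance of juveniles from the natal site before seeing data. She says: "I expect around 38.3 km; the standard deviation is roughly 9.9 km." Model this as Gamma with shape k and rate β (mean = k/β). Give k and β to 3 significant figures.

For Gamma(k, rate β): mean = k/β, variance = k/β², so CV = 1/√k.
CV = SD/mean = 9.9/38.3 = 0.2585, hence k = 1/CV² = 15.
Then β = k/mean = 15/38.3 = 0.391.

k ≈ 15, β ≈ 0.391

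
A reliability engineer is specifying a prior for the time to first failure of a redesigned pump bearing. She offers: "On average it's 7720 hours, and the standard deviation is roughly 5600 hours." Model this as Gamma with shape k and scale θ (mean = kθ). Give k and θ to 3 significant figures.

k ≈ 1.9, θ ≈ 4060

For Gamma(k, scale θ): mean = kθ, variance = kθ², so CV = 1/√k.
CV = SD/mean = 5600/7720 = 0.7254, hence k = 1/CV² = 1.9.
Then θ = mean/k = 7720/1.9 = 4060.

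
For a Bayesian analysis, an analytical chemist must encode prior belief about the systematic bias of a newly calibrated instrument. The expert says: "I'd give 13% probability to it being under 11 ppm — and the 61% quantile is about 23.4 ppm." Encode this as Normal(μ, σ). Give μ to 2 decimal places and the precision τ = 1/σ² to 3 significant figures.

μ = 20.94, τ = 0.0129

The p-quantile of Normal(μ,σ) is μ + z_p·σ, with z_{0.13} = -1.126 and z_{0.61} = 0.2793.
Eliminate σ: μ = (z₂·x₁ − z₁·x₂)/(z₂ − z₁) = (0.2793·11 − (-1.126)·23.4)/1.406 = 20.94.
Then σ = (x₂ − x₁)/(z₂ − z₁) = (23.4 − 11)/1.406 = 8.82.
Precision τ = 1/σ² = 1/8.821² = 0.0129.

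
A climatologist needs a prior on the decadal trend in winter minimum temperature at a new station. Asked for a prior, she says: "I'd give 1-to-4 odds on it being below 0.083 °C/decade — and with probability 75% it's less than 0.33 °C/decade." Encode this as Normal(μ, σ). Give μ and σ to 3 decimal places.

μ = 0.220, σ = 0.163

The p-quantile of Normal(μ,σ) is μ + z_p·σ, with z_{0.2} = -0.8416 and z_{0.75} = 0.6745.
Eliminate σ: μ = (z₂·x₁ − z₁·x₂)/(z₂ − z₁) = (0.6745·0.083 − (-0.8416)·0.33)/1.516 = 0.220.
Then σ = (x₂ − x₁)/(z₂ − z₁) = (0.33 − 0.083)/1.516 = 0.163.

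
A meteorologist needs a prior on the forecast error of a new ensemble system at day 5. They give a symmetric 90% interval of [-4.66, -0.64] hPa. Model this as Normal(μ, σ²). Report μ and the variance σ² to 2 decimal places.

μ = -2.65, σ² = 1.49

A symmetric 90% interval runs μ ± z·σ with z = 1.645.
Half-width = 2.01, so σ = 2.01/1.645 = 1.222 and σ² = 1.49.
μ is the interval midpoint, -2.65.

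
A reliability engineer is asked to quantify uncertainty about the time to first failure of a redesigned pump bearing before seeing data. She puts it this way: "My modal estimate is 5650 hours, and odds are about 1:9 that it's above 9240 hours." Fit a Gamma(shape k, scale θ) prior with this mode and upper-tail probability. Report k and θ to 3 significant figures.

Gamma(k,θ) with k>1 has mode (k−1)θ, so θ = 5650/(k−1).
Need P(X < 9240) = 0.9 with θ tied to k this way. Start at k = 2, θ = 5650: P(X<9240) ≈ 0.486.
Too low — raise k to concentrate. Iterating converges to k ≈ 8.79.
Then θ = 5650/(8.79−1) ≈ 725.

k ≈ 8.79, θ ≈ 725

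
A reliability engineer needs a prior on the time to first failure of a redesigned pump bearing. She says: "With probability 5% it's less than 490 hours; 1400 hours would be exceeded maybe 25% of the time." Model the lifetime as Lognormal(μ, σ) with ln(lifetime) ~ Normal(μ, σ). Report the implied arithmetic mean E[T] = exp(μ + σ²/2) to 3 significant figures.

If T ~ Lognormal(μ,σ) then ln T ~ Normal(μ,σ), so the p-quantile of ln T is μ + z_p·σ.
ln(490) = 6.194 and ln(1400) = 7.244; z_{0.05} = -1.645, z_{0.75} = 0.6745.
σ = (7.244 − 6.194)/(0.6745 − (-1.645)) = 0.453.
μ = 6.194 − (-1.645)·0.453 = 6.939.
E[T] = exp(μ + σ²/2) = exp(6.939 + 0.1024) = 1140 hours.

E[T] ≈ 1140 hours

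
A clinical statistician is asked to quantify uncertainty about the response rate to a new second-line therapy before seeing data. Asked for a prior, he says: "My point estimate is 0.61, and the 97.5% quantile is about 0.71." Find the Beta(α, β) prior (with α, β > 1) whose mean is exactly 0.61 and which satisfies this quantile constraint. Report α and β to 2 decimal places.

α ≈ 52.23, β ≈ 33.39

With mean 0.61 fixed, write α = 0.61s, β = 0.39s where s = α+β.
Need P(θ < 0.71) = 0.975 under Beta(0.61s, 0.39s). Normal approximation: (q−m)/√(m(1−m)/s) ≈ z_{0.975} = 1.96, so s ≈ 0.61·0.39·(1.96)²/(0.71−0.61)² = 91.4.
At s = 91.4: P(θ<0.71) ≈ 0.979. Adjusting to match 0.975 gives s ≈ 85.62.
So α = 0.61·85.62 ≈ 52.23, β = 0.39·85.62 ≈ 33.39.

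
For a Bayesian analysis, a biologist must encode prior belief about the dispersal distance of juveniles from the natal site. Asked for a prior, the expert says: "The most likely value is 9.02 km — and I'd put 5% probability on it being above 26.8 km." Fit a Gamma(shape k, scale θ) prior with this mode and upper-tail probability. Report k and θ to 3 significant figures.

Gamma(k,θ) with k>1 has mode (k−1)θ, so θ = 9.02/(k−1).
Need P(X < 26.8) = 0.95 with θ tied to k this way. Start at k = 2, θ = 9.02: P(X<26.8) ≈ 0.797.
Too low — raise k to concentrate. Iterating converges to k ≈ 3.24.
Then θ = 9.02/(3.24−1) ≈ 4.03.

k ≈ 3.24, θ ≈ 4.03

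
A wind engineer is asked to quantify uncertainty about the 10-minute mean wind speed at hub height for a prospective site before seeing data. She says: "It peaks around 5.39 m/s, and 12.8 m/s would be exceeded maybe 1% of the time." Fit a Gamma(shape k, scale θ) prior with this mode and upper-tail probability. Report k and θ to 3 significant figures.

k ≈ 7.34, θ ≈ 0.85

Gamma(k,θ) with k>1 has mode (k−1)θ, so θ = 5.39/(k−1).
Need P(X < 12.8) = 0.99 with θ tied to k this way. Start at k = 2, θ = 5.39: P(X<12.8) ≈ 0.686.
Too low — raise k to concentrate. Iterating converges to k ≈ 7.34.
Then θ = 5.39/(7.34−1) ≈ 0.85.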